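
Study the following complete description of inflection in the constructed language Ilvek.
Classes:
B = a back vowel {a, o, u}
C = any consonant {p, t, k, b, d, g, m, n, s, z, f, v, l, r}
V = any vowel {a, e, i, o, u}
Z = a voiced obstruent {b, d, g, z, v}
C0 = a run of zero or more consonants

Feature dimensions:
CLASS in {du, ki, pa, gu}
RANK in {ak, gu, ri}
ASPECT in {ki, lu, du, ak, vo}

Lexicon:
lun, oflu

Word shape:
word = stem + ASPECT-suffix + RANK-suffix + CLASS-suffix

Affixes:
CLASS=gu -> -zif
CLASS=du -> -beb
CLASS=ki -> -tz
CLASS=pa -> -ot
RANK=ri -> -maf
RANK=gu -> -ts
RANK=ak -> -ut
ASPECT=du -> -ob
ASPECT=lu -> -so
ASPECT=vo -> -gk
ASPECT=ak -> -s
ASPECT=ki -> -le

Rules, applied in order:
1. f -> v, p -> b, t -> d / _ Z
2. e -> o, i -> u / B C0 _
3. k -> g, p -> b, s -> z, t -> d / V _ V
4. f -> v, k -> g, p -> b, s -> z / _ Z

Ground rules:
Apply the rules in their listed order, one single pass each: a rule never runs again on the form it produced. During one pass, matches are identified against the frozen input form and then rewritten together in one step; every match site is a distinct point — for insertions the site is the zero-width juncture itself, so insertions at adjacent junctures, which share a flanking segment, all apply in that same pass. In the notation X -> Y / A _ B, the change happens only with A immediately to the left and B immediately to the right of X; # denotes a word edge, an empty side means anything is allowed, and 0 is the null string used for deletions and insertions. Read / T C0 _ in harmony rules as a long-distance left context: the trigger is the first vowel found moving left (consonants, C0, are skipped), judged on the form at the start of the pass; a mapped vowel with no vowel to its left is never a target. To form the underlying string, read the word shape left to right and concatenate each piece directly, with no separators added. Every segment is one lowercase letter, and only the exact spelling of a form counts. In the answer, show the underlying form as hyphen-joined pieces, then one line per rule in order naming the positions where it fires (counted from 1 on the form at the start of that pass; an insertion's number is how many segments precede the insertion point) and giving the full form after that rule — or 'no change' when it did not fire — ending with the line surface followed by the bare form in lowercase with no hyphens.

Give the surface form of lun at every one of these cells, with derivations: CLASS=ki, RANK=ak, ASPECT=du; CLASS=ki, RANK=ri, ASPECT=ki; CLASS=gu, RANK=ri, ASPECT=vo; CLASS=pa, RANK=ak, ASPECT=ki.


cell CLASS=ki, RANK=ak, ASPECT=du:
underlying: lun-ob-ut-tz
1. f -> v, p -> b, t -> d / _ Z: fires at position(s) 8: lunobutdz
2. e -> o, i -> u / B C0 _: no change
3. k -> g, p -> b, s -> z, t -> d / V _ V: no change
4. f -> v, k -> g, p -> b, s -> z / _ Z: no change
surface: lunobutdz

cell CLASS=ki, RANK=ri, ASPECT=ki:
underlying: lun-le-maf-tz
1. f -> v, p -> b, t -> d / _ Z: fires at position(s) 9: lunlemafdz
2. e -> o, i -> u / B C0 _: fires at position(s) 5: lunlomafdz
3. k -> g, p -> b, s -> z, t -> d / V _ V: no change
4. f -> v, k -> g, p -> b, s -> z / _ Z: fires at position(s) 8: lunlomavdz
surface: lunlomavdz

cell CLASS=gu, RANK=ri, ASPECT=vo:
underlying: lun-gk-maf-zif
1. f -> v, p -> b, t -> d / _ Z: fires at position(s) 8: lungkmavzif
2. e -> o, i -> u / B C0 _: fires at position(s) 10: lungkmavzuf
3. k -> g, p -> b, s -> z, t -> d / V _ V: no change
4. f -> v, k -> g, p -> b, s -> z / _ Z: no change
surface: lungkmavzuf

cell CLASS=pa, RANK=ak, ASPECT=ki:
underlying: lun-le-ut-ot
1. f -> v, p -> b, t -> d / _ Z: no change
2. e -> o, i -> u / B C0 _: fires at position(s) 5: lunloutot
3. k -> g, p -> b, s -> z, t -> d / V _ V: fires at position(s) 7: lunloudot
4. f -> v, k -> g, p -> b, s -> z / _ Z: no change
surface: lunloudot


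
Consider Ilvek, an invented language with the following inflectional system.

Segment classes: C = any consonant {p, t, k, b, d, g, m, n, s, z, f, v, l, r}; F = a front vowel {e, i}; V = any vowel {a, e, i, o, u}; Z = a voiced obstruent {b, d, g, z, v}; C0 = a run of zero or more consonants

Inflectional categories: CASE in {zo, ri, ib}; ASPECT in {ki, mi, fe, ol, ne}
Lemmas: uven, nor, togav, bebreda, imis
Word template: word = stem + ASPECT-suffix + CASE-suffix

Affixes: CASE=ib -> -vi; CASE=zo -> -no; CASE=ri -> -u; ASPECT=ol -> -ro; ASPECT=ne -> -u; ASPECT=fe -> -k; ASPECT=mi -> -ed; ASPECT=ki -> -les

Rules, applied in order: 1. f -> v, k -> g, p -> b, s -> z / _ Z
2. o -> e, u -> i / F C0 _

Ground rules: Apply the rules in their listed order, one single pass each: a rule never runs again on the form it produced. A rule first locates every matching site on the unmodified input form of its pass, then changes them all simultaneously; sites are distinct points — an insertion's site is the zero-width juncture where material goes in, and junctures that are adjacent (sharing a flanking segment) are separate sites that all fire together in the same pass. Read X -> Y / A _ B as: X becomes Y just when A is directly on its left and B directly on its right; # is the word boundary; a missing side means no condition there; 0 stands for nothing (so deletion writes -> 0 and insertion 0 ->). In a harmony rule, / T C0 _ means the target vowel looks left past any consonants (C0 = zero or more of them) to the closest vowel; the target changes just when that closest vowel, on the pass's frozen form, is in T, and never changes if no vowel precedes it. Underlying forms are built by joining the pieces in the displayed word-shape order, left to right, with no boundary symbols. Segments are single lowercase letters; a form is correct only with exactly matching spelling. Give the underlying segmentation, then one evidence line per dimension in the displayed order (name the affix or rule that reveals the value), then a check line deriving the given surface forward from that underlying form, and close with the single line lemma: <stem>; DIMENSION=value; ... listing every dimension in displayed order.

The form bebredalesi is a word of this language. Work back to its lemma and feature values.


underlying: bebreda-les-u
CASE=ri - signalled by the affix -u
ASPECT=ki - signalled by the affix -les
check: bebredalesu -> bebredalesu -> bebredalesi
lemma: bebreda; CASE=ri; ASPECT=ki


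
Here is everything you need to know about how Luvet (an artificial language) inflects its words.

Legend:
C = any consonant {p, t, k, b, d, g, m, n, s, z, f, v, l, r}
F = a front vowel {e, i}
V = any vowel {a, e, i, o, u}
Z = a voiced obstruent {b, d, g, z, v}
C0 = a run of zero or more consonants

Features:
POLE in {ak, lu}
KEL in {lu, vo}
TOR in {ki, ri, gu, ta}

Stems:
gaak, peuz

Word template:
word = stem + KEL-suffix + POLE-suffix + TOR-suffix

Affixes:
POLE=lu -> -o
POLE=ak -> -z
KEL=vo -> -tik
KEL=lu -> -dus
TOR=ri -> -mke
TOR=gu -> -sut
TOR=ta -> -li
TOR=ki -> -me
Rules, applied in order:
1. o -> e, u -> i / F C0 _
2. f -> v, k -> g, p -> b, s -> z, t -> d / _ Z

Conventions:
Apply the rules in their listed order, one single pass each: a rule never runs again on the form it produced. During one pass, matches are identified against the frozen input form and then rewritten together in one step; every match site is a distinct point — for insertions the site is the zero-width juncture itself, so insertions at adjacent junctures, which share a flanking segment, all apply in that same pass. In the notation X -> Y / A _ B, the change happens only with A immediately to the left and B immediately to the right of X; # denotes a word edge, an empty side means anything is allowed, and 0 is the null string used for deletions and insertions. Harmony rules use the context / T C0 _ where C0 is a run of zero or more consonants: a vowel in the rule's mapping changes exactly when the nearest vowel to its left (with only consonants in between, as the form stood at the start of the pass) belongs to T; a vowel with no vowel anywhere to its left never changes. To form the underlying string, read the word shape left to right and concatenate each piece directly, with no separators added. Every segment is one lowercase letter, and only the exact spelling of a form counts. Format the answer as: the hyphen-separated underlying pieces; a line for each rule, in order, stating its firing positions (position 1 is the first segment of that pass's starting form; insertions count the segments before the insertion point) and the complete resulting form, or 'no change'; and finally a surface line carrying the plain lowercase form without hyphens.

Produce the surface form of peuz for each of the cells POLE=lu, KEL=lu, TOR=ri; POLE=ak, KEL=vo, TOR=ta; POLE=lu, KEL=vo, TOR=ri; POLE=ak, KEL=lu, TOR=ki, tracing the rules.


cell POLE=lu, KEL=lu, TOR=ri:
underlying: peuz-dus-o-mke
1. o -> e, u -> i / F C0 _: fires at position(s) 3: peizdusomke
2. f -> v, k -> g, p -> b, s -> z, t -> d / _ Z: no change
surface: peizdusomke

cell POLE=ak, KEL=vo, TOR=ta:
underlying: peuz-tik-z-li
1. o -> e, u -> i / F C0 _: fires at position(s) 3: peiztikzli
2. f -> v, k -> g, p -> b, s -> z, t -> d / _ Z: fires at position(s) 7: peiztigzli
surface: peiztigzli

cell POLE=lu, KEL=vo, TOR=ri:
underlying: peuz-tik-o-mke
1. o -> e, u -> i / F C0 _: fires at position(s) 3, 8: peiztikemke
2. f -> v, k -> g, p -> b, s -> z, t -> d / _ Z: no change
surface: peiztikemke

cell POLE=ak, KEL=lu, TOR=ki:
underlying: peuz-dus-z-me
1. o -> e, u -> i / F C0 _: fires at position(s) 3: peizduszme
2. f -> v, k -> g, p -> b, s -> z, t -> d / _ Z: fires at position(s) 7: peizduzzme
surface: peizduzzme


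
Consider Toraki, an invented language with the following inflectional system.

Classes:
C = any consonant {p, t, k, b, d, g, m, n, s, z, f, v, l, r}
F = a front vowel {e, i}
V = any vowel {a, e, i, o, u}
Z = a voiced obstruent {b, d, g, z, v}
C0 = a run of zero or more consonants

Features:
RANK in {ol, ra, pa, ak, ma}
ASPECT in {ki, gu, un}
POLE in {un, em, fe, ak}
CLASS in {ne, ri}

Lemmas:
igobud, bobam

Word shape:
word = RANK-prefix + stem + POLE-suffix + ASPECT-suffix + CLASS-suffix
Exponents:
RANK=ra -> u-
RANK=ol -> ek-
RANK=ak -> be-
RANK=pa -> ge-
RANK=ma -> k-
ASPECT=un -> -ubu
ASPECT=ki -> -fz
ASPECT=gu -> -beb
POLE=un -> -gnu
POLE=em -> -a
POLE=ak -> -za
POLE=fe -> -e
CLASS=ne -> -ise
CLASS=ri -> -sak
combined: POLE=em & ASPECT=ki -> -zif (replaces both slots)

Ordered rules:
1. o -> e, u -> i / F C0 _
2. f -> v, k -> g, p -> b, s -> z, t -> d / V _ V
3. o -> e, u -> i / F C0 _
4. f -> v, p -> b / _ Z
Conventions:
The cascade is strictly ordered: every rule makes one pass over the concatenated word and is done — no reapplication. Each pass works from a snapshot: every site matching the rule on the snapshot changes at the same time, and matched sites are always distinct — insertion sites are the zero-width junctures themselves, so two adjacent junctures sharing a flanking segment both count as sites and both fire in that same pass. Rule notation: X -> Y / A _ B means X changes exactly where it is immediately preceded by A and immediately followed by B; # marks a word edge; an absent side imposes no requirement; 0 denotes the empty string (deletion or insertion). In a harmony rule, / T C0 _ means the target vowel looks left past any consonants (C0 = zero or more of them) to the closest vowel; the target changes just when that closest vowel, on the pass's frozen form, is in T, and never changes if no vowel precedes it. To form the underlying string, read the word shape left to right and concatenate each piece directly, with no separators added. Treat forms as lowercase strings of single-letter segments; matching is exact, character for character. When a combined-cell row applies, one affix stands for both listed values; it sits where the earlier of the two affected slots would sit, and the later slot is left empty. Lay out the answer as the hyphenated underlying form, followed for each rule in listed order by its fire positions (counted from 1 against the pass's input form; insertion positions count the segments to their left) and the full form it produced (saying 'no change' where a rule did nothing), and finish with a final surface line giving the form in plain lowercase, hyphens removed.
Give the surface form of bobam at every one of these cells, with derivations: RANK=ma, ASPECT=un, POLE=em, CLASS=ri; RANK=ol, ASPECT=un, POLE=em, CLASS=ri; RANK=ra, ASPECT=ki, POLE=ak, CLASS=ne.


cell RANK=ma, ASPECT=un, POLE=em, CLASS=ri:
underlying: k-bobam-a-ubu-sak
1. o -> e, u -> i / F C0 _: no change
2. f -> v, k -> g, p -> b, s -> z, t -> d / V _ V: fires at position(s) 11: kbobamaubuzak
3. o -> e, u -> i / F C0 _: no change
4. f -> v, p -> b / _ Z: no change
surface: kbobamaubuzak

cell RANK=ol, ASPECT=un, POLE=em, CLASS=ri:
underlying: ek-bobam-a-ubu-sak
1. o -> e, u -> i / F C0 _: fires at position(s) 4: ekbebamaubusak
2. f -> v, k -> g, p -> b, s -> z, t -> d / V _ V: fires at position(s) 12: ekbebamaubuzak
3. o -> e, u -> i / F C0 _: no change
4. f -> v, p -> b / _ Z: no change
surface: ekbebamaubuzak

cell RANK=ra, ASPECT=ki, POLE=ak, CLASS=ne:
underlying: u-bobam-za-fz-ise
1. o -> e, u -> i / F C0 _: no change
2. f -> v, k -> g, p -> b, s -> z, t -> d / V _ V: fires at position(s) 12: ubobamzafzize
3. o -> e, u -> i / F C0 _: no change
4. f -> v, p -> b / _ Z: fires at position(s) 9: ubobamzavzize
surface: ubobamzavzize


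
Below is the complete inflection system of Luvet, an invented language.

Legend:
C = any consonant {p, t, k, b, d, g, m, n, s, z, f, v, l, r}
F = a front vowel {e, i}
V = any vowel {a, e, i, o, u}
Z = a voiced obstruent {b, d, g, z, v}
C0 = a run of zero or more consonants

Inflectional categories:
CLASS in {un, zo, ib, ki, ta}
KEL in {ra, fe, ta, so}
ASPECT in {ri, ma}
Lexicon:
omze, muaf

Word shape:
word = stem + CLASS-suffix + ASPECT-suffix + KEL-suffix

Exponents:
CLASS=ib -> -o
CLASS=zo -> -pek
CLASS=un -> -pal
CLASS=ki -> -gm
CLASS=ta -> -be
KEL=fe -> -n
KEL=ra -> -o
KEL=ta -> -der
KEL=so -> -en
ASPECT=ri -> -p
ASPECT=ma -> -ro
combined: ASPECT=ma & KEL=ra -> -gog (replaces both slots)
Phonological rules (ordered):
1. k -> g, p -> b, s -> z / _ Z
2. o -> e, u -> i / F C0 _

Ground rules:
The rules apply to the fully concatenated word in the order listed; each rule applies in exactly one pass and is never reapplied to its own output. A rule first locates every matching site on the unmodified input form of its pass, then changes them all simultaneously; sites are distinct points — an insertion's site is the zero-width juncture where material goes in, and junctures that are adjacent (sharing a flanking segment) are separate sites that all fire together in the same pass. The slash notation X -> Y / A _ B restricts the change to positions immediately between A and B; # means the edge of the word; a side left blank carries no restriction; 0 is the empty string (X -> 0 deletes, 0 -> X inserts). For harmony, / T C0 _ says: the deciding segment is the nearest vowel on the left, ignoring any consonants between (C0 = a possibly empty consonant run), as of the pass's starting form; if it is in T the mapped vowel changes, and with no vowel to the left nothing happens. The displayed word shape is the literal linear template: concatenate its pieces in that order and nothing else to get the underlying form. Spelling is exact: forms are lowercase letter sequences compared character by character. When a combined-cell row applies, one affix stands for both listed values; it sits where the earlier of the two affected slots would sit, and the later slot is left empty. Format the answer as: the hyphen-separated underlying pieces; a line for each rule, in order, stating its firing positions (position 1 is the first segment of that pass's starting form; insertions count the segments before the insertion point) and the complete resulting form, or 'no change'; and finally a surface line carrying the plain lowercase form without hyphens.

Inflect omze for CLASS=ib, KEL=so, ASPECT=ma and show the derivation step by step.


underlying: omze-o-ro-en
1. k -> g, p -> b, s -> z / _ Z: no change
2. o -> e, u -> i / F C0 _: fires at position(s) 5: omzeeroen
surface: omzeeroen


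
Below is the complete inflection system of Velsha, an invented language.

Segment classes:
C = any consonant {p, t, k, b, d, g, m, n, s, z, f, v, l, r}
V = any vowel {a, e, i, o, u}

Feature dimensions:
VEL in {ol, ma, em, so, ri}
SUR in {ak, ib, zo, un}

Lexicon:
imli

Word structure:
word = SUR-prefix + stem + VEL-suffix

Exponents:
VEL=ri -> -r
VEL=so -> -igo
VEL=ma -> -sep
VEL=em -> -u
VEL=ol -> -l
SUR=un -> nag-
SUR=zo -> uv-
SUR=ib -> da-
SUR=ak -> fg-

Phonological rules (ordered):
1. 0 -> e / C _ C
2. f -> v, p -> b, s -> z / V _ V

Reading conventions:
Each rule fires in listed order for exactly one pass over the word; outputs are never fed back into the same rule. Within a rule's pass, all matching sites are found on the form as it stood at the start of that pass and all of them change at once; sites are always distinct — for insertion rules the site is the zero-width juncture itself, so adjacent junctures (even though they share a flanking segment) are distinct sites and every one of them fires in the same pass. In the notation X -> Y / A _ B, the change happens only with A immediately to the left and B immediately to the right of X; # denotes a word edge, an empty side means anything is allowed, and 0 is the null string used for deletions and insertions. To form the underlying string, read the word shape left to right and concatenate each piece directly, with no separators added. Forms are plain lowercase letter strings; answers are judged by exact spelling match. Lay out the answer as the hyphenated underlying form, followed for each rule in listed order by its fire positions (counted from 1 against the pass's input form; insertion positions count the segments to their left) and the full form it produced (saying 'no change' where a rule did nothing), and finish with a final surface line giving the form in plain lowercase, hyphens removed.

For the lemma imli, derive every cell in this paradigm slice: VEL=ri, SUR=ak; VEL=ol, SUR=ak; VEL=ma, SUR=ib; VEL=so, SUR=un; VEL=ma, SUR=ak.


cell VEL=ri, SUR=ak:
underlying: fg-imli-r
1. 0 -> e / C _ C: inserts after position(s) 1, 4: fegimelir
2. f -> v, p -> b, s -> z / V _ V: no change
surface: fegimelir

cell VEL=ol, SUR=ak:
underlying: fg-imli-l
1. 0 -> e / C _ C: inserts after position(s) 1, 4: fegimelil
2. f -> v, p -> b, s -> z / V _ V: no change
surface: fegimelil

cell VEL=ma, SUR=ib:
underlying: da-imli-sep
1. 0 -> e / C _ C: inserts after position(s) 4: daimelisep
2. f -> v, p -> b, s -> z / V _ V: fires at position(s) 8: daimelizep
surface: daimelizep

cell VEL=so, SUR=un:
underlying: nag-imli-igo
1. 0 -> e / C _ C: inserts after position(s) 5: nagimeliigo
2. f -> v, p -> b, s -> z / V _ V: no change
surface: nagimeliigo

cell VEL=ma, SUR=ak:
underlying: fg-imli-sep
1. 0 -> e / C _ C: inserts after position(s) 1, 4: fegimelisep
2. f -> v, p -> b, s -> z / V _ V: fires at position(s) 9: fegimelizep
surface: fegimelizep


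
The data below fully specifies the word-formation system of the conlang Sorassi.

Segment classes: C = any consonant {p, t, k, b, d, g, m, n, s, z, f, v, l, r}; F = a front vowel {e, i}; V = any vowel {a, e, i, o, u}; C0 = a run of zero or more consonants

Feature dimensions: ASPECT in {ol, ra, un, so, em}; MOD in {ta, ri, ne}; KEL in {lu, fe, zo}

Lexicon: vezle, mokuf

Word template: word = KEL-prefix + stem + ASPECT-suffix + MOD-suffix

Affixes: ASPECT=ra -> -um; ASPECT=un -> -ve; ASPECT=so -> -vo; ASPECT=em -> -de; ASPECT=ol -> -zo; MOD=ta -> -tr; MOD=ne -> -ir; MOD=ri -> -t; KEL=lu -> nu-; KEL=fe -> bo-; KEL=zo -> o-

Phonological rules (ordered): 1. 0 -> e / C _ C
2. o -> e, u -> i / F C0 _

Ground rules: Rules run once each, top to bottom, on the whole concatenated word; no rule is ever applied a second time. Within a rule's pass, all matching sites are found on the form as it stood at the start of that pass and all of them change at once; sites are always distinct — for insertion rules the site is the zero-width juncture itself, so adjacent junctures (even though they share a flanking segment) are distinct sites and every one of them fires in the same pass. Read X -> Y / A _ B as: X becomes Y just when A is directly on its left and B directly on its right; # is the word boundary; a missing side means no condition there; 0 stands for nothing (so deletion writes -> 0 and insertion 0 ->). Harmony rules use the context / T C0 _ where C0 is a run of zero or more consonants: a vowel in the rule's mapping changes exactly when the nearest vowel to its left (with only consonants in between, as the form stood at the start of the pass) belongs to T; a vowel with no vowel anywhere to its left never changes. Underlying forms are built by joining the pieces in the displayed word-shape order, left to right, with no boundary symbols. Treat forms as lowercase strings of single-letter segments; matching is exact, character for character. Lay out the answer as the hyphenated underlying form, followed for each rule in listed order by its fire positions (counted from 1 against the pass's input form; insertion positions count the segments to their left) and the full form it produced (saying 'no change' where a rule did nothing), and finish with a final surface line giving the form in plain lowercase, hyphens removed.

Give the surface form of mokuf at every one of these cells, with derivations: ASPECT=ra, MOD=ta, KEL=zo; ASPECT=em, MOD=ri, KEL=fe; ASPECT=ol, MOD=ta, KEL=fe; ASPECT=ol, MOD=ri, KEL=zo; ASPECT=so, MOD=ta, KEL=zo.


cell ASPECT=ra, MOD=ta, KEL=zo:
underlying: o-mokuf-um-tr
1. 0 -> e / C _ C: inserts after position(s) 8, 9: omokufumeter
2. o -> e, u -> i / F C0 _: no change
surface: omokufumeter

cell ASPECT=em, MOD=ri, KEL=fe:
underlying: bo-mokuf-de-t
1. 0 -> e / C _ C: inserts after position(s) 7: bomokufedet
2. o -> e, u -> i / F C0 _: no change
surface: bomokufedet

cell ASPECT=ol, MOD=ta, KEL=fe:
underlying: bo-mokuf-zo-tr
1. 0 -> e / C _ C: inserts after position(s) 7, 10: bomokufezoter
2. o -> e, u -> i / F C0 _: fires at position(s) 10: bomokufezeter
surface: bomokufezeter

cell ASPECT=ol, MOD=ri, KEL=zo:
underlying: o-mokuf-zo-t
1. 0 -> e / C _ C: inserts after position(s) 6: omokufezot
2. o -> e, u -> i / F C0 _: fires at position(s) 9: omokufezet
surface: omokufezet

cell ASPECT=so, MOD=ta, KEL=zo:
underlying: o-mokuf-vo-tr
1. 0 -> e / C _ C: inserts after position(s) 6, 9: omokufevoter
2. o -> e, u -> i / F C0 _: fires at position(s) 9: omokufeveter
surface: omokufeveter


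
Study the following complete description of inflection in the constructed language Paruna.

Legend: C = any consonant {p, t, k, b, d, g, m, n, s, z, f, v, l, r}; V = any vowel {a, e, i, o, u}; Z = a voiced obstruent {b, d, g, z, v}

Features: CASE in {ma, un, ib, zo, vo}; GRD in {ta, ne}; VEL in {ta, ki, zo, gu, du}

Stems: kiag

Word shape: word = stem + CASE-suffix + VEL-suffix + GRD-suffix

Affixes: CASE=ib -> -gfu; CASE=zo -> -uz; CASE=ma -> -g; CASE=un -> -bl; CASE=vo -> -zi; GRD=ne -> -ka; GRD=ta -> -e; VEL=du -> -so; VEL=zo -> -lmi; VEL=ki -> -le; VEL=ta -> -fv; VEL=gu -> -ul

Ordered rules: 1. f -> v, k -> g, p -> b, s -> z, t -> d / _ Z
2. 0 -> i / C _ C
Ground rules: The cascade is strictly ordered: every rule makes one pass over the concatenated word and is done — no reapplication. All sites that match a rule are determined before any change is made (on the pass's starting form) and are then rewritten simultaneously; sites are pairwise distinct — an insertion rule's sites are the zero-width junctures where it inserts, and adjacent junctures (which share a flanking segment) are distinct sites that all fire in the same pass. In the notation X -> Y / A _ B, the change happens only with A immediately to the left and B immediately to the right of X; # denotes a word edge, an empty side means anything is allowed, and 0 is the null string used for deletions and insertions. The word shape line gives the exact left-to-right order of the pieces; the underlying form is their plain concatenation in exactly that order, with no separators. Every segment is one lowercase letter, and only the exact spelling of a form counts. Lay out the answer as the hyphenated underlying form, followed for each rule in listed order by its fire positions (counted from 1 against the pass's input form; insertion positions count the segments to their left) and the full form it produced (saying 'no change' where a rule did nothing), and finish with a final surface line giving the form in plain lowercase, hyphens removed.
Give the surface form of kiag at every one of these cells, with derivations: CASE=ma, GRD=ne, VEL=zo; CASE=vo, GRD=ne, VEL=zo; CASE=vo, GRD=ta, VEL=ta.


cell CASE=ma, GRD=ne, VEL=zo:
underlying: kiag-g-lmi-ka
1. f -> v, k -> g, p -> b, s -> z, t -> d / _ Z: no change
2. 0 -> i / C _ C: inserts after position(s) 4, 5, 6: kiagigilimika
surface: kiagigilimika

cell CASE=vo, GRD=ne, VEL=zo:
underlying: kiag-zi-lmi-ka
1. f -> v, k -> g, p -> b, s -> z, t -> d / _ Z: no change
2. 0 -> i / C _ C: inserts after position(s) 4, 7: kiagizilimika
surface: kiagizilimika

cell CASE=vo, GRD=ta, VEL=ta:
underlying: kiag-zi-fv-e
1. f -> v, k -> g, p -> b, s -> z, t -> d / _ Z: fires at position(s) 7: kiagzivve
2. 0 -> i / C _ C: inserts after position(s) 4, 7: kiagizivive
surface: kiagizivive


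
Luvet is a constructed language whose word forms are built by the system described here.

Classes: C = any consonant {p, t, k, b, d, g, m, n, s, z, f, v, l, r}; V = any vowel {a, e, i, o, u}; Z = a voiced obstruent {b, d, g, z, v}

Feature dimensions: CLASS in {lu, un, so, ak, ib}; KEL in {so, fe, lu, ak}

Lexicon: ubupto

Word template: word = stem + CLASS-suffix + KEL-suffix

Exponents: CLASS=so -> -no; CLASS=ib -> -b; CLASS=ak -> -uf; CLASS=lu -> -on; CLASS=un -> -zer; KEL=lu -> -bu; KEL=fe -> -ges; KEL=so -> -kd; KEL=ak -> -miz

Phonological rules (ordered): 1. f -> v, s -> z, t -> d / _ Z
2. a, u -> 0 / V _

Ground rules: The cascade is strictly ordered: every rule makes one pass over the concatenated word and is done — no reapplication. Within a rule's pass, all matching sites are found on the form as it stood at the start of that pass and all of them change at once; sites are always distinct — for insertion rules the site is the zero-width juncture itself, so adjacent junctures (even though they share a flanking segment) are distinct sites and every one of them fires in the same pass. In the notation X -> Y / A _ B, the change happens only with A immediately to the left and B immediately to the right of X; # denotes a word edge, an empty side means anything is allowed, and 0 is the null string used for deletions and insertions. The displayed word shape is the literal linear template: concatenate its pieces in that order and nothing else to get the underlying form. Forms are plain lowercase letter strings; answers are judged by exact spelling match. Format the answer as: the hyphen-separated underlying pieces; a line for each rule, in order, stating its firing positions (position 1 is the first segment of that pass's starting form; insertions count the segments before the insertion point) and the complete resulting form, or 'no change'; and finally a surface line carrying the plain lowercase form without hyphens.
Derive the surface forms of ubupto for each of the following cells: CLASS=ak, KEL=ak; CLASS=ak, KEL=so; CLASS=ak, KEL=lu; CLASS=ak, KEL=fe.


cell CLASS=ak, KEL=ak:
underlying: ubupto-uf-miz
1. f -> v, s -> z, t -> d / _ Z: no change
2. a, u -> 0 / V _: fires at position(s) 7: ubuptofmiz
surface: ubuptofmiz

cell CLASS=ak, KEL=so:
underlying: ubupto-uf-kd
1. f -> v, s -> z, t -> d / _ Z: no change
2. a, u -> 0 / V _: fires at position(s) 7: ubuptofkd
surface: ubuptofkd

cell CLASS=ak, KEL=lu:
underlying: ubupto-uf-bu
1. f -> v, s -> z, t -> d / _ Z: fires at position(s) 8: ubuptouvbu
2. a, u -> 0 / V _: fires at position(s) 7: ubuptovbu
surface: ubuptovbu

cell CLASS=ak, KEL=fe:
underlying: ubupto-uf-ges
1. f -> v, s -> z, t -> d / _ Z: fires at position(s) 8: ubuptouvges
2. a, u -> 0 / V _: fires at position(s) 7: ubuptovges
surface: ubuptovges


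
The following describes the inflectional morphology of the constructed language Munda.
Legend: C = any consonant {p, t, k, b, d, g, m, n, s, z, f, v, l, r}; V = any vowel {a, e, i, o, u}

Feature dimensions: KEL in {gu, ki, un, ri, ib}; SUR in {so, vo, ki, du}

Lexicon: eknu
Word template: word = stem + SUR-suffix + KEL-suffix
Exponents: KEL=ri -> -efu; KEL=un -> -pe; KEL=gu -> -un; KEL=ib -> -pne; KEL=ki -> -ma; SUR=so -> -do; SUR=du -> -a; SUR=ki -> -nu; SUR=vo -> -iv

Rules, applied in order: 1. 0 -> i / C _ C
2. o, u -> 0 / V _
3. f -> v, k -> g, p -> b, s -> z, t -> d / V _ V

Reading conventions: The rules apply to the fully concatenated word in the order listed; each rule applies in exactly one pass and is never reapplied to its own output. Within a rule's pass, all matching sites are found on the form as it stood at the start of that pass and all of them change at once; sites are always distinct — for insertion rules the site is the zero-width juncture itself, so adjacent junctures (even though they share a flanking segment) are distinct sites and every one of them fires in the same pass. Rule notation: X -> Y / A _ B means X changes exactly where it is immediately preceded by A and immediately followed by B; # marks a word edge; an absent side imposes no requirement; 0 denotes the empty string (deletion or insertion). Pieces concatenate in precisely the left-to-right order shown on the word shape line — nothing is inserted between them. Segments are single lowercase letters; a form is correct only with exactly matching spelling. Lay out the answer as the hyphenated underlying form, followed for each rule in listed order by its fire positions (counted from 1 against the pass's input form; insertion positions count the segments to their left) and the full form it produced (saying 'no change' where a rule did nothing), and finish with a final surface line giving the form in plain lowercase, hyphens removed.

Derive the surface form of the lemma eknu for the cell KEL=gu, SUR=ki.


underlying: eknu-nu-un
1. 0 -> i / C _ C: inserts after position(s) 2: ekinunuun
2. o, u -> 0 / V _: fires at position(s) 8: ekinunun
3. f -> v, k -> g, p -> b, s -> z, t -> d / V _ V: fires at position(s) 2: eginunun
surface: eginunun


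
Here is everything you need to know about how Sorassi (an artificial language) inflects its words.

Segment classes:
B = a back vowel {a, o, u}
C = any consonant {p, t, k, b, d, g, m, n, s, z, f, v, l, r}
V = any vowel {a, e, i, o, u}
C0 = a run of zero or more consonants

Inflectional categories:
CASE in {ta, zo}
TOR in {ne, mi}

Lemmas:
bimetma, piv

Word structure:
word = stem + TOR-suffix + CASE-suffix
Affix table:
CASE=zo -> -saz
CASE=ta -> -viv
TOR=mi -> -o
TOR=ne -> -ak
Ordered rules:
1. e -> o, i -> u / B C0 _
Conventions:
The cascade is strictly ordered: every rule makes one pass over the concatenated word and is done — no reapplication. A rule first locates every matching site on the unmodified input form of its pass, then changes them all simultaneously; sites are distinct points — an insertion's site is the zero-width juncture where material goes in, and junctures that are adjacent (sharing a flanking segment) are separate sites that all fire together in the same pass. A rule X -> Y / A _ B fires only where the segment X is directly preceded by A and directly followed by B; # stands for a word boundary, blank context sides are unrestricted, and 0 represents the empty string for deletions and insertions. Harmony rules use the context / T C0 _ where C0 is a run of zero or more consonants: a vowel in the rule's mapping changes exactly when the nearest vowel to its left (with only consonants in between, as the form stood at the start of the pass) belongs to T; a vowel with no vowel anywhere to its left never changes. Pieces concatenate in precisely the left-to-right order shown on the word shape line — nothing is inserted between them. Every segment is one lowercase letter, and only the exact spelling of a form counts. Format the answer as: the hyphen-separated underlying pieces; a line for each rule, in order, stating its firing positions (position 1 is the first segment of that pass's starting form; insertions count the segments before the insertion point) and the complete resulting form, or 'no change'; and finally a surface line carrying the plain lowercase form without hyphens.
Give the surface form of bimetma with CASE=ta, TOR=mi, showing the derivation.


underlying: bimetma-o-viv
1. e -> o, i -> u / B C0 _: fires at position(s) 10: bimetmaovuv
surface: bimetmaovuv


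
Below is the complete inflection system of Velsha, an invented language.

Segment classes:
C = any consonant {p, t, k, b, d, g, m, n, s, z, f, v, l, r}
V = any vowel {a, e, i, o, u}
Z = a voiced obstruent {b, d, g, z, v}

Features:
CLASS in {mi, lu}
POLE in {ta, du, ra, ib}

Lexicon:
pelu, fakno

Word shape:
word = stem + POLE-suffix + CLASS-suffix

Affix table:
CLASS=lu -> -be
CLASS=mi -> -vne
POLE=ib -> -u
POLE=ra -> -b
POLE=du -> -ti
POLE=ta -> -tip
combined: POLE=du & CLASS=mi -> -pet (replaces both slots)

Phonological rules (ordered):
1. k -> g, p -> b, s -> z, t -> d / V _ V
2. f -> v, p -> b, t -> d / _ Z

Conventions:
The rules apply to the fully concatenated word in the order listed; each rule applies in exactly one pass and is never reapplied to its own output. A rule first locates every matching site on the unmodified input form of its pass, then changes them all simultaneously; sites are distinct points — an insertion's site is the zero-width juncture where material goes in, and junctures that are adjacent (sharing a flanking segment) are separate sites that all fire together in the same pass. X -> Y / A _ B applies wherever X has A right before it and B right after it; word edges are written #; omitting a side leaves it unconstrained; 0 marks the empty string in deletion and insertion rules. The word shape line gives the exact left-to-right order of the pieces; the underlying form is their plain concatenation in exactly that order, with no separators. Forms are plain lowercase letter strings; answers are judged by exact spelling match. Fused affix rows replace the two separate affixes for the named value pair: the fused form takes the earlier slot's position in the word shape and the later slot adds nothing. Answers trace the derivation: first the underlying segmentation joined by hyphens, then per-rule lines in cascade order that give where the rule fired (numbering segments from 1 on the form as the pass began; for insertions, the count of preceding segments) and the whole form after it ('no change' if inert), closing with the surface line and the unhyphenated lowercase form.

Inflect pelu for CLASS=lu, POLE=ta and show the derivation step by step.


underlying: pelu-tip-be
1. k -> g, p -> b, s -> z, t -> d / V _ V: fires at position(s) 5: peludipbe
2. f -> v, p -> b, t -> d / _ Z: fires at position(s) 7: peludibbe
surface: peludibbe


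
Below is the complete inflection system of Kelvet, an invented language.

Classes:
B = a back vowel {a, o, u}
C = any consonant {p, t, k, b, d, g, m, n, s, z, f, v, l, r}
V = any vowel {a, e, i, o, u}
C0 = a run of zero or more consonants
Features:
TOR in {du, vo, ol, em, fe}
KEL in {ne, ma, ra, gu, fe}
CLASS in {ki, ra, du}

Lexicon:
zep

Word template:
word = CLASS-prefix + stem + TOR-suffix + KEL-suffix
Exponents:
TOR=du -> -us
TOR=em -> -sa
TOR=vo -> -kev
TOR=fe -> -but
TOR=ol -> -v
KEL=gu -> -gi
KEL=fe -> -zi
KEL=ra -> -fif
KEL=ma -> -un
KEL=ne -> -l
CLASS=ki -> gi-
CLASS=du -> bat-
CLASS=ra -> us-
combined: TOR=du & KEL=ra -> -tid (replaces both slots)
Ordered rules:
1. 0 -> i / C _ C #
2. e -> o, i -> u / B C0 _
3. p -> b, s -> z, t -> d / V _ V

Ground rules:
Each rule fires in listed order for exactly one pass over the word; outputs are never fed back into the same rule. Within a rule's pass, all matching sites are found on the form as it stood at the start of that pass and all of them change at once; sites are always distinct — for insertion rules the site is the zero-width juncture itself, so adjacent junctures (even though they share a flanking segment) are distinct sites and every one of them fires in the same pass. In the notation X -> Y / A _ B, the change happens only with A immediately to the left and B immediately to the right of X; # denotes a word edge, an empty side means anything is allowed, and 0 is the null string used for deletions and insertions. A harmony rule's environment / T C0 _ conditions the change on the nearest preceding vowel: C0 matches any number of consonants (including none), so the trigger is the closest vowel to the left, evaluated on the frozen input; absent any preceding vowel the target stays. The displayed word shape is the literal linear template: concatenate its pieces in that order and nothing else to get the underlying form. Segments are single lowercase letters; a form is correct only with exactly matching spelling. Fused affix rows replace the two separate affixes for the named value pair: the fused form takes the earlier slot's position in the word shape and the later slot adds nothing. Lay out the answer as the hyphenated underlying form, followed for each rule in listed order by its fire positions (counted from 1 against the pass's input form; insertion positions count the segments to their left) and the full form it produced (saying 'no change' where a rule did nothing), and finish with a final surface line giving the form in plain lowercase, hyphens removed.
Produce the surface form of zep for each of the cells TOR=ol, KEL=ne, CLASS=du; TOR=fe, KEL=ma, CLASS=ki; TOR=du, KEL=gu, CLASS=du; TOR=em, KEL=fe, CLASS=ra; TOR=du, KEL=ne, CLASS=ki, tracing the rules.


cell TOR=ol, KEL=ne, CLASS=du:
underlying: bat-zep-v-l
1. 0 -> i / C _ C #: inserts after position(s) 7: batzepvil
2. e -> o, i -> u / B C0 _: fires at position(s) 5: batzopvil
3. p -> b, s -> z, t -> d / V _ V: no change
surface: batzopvil

cell TOR=fe, KEL=ma, CLASS=ki:
underlying: gi-zep-but-un
1. 0 -> i / C _ C #: no change
2. e -> o, i -> u / B C0 _: no change
3. p -> b, s -> z, t -> d / V _ V: fires at position(s) 8: gizepbudun
surface: gizepbudun

cell TOR=du, KEL=gu, CLASS=du:
underlying: bat-zep-us-gi
1. 0 -> i / C _ C #: no change
2. e -> o, i -> u / B C0 _: fires at position(s) 5, 10: batzopusgu
3. p -> b, s -> z, t -> d / V _ V: fires at position(s) 6: batzobusgu
surface: batzobusgu

cell TOR=em, KEL=fe, CLASS=ra:
underlying: us-zep-sa-zi
1. 0 -> i / C _ C #: no change
2. e -> o, i -> u / B C0 _: fires at position(s) 4, 9: uszopsazu
3. p -> b, s -> z, t -> d / V _ V: no change
surface: uszopsazu

cell TOR=du, KEL=ne, CLASS=ki:
underlying: gi-zep-us-l
1. 0 -> i / C _ C #: inserts after position(s) 7: gizepusil
2. e -> o, i -> u / B C0 _: fires at position(s) 8: gizepusul
3. p -> b, s -> z, t -> d / V _ V: fires at position(s) 5, 7: gizebuzul
surface: gizebuzul


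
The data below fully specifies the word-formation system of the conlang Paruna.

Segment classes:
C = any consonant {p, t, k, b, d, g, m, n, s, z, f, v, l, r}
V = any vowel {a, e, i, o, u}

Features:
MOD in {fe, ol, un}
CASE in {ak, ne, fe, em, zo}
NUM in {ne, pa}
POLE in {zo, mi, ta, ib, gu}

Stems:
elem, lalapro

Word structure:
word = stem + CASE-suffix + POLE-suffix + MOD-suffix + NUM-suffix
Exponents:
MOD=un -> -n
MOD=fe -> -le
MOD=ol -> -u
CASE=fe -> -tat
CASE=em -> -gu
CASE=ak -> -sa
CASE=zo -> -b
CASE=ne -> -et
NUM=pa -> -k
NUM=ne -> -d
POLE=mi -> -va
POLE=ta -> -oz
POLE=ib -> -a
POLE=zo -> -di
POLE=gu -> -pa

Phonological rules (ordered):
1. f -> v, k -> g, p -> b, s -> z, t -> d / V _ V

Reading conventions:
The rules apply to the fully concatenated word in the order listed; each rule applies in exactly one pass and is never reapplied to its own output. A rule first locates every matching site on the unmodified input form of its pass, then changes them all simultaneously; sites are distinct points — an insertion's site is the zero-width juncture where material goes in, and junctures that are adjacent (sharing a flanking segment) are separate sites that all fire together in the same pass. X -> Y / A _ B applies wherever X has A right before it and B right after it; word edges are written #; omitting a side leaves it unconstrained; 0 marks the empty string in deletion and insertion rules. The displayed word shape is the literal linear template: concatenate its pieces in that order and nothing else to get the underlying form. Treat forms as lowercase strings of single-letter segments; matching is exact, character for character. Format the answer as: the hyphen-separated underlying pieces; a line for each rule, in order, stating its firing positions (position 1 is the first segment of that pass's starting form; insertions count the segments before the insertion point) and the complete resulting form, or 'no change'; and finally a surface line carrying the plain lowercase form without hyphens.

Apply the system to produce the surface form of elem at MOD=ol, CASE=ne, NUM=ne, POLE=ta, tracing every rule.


underlying: elem-et-oz-u-d
1. f -> v, k -> g, p -> b, s -> z, t -> d / V _ V: fires at position(s) 6: elemedozud
surface: elemedozud
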